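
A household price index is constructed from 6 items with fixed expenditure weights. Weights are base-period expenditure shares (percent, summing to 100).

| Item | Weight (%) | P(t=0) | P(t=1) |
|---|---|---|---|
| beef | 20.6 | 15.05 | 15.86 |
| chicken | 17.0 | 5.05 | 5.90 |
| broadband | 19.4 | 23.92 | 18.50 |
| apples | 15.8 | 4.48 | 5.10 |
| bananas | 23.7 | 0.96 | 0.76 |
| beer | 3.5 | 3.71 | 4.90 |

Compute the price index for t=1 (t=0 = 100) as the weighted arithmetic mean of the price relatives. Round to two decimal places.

97.95

beef: 20.6 × (15.86/15.05) = 20.6 × 1.053821 = 21.7087
chicken: 17.0 × (5.90/5.05) = 17.0 × 1.168317 = 19.8614
broadband: 19.4 × (18.50/23.92) = 19.4 × 0.773411 = 15.0042
apples: 15.8 × (5.10/4.48) = 15.8 × 1.138393 = 17.9866
bananas: 23.7 × (0.76/0.96) = 23.7 × 0.791667 = 18.7625
beer: 3.5 × (4.90/3.71) = 3.5 × 1.320755 = 4.6226
Index = Σ wᵢ·(p₁ᵢ/p₀ᵢ) = 21.7087 + 19.8614 + 15.0042 + 17.9866 + 18.7625 + 4.6226 = 97.9460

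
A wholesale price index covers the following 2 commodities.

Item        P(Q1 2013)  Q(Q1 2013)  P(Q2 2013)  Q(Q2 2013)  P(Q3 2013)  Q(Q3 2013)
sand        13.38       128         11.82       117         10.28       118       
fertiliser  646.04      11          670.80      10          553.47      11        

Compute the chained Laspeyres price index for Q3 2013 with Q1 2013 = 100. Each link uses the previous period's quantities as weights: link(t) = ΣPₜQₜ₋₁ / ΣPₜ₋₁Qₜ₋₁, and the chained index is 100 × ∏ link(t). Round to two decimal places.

Link Q1 2013→Q2 2013:
ΣP(Q2 2013)Q(Q1 2013) = 11.82×128 + 670.80×11 = 1512.96 + 7378.8 = 8891.76
ΣP(Q1 2013)Q(Q1 2013) = 13.38×128 + 646.04×11 = 1712.64 + 7106.44 = 8819.08
link = 8891.76/8819.08 = 1.008241
Link Q2 2013→Q3 2013:
ΣP(Q3 2013)Q(Q2 2013) = 10.28×117 + 553.47×10 = 1202.76 + 5534.7 = 6737.46
ΣP(Q2 2013)Q(Q2 2013) = 11.82×117 + 670.80×10 = 1382.94 + 6708 = 8090.94
link = 6737.46/8090.94 = 0.832717
Chained index = 100 × 1.008241 × 0.832717 = 83.9579

83.96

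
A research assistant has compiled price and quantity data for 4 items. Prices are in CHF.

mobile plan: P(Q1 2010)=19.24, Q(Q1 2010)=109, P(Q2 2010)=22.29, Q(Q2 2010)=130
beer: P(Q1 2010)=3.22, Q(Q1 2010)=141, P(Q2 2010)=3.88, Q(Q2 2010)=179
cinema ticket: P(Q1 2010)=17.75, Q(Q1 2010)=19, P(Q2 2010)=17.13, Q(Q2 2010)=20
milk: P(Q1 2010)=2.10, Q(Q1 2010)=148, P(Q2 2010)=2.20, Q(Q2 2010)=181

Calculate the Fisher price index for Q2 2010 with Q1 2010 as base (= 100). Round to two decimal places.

113.52

Laspeyres component (base-period weights):
ΣP(Q2 2010)Q(Q1 2010) = 22.29×109 + 3.88×141 + 17.13×19 + 2.20×148 = 2429.61 + 547.08 + 325.47 + 325.6 = 3627.76
ΣP(Q1 2010)Q(Q1 2010) = 19.24×109 + 3.22×141 + 17.75×19 + 2.10×148 = 2097.16 + 454.02 + 337.25 + 310.8 = 3199.23
L = 3627.76 / 3199.23 × 100 = 113.3948
Paasche component (current-period weights):
ΣP(Q2 2010)Q(Q2 2010) = 22.29×130 + 3.88×179 + 17.13×20 + 2.20×181 = 2897.7 + 694.52 + 342.6 + 398.2 = 4333.02
ΣP(Q1 2010)Q(Q2 2010) = 19.24×130 + 3.22×179 + 17.75×20 + 2.10×181 = 2501.2 + 576.38 + 355 + 380.1 = 3812.68
P = 4333.02 / 3812.68 × 100 = 113.6476
Fisher = √(L × P) = √(113.3948 × 113.6476) = 113.5211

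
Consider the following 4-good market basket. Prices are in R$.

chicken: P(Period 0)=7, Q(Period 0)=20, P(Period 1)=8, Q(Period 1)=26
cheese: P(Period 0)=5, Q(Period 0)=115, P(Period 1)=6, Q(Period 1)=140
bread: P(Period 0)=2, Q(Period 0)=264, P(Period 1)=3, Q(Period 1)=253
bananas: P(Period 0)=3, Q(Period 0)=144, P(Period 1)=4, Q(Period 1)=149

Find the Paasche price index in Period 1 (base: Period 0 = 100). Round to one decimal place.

Paasche price index uses current-period quantities as weights.
ΣP(Period 1)·Q(Period 1) = 8×26 + 6×140 + 3×253 + 4×149 = 208 + 840 + 759 + 596 = 2403
ΣP(Period 0)·Q(Period 1) = 7×26 + 5×140 + 2×253 + 3×149 = 182 + 700 + 506 + 447 = 1835
Index = 2403 / 1835 × 100 = 130.9537

131.0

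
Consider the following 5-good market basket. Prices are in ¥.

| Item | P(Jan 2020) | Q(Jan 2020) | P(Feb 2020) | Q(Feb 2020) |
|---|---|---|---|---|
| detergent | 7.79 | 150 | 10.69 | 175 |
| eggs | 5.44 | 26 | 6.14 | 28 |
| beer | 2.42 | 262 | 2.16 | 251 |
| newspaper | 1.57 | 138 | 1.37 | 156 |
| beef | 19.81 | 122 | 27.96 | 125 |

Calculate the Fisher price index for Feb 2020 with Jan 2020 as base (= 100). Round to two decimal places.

Laspeyres component (base-period weights):
ΣP(Feb 2020)Q(Jan 2020) = 10.69×150 + 6.14×26 + 2.16×262 + 1.37×138 + 27.96×122 = 1603.5 + 159.64 + 565.92 + 189.06 + 3411.12 = 5929.24
ΣP(Jan 2020)Q(Jan 2020) = 7.79×150 + 5.44×26 + 2.42×262 + 1.57×138 + 19.81×122 = 1168.5 + 141.44 + 634.04 + 216.66 + 2416.82 = 4577.46
L = 5929.24 / 4577.46 × 100 = 129.5312
Paasche component (current-period weights):
ΣP(Feb 2020)Q(Feb 2020) = 10.69×175 + 6.14×28 + 2.16×251 + 1.37×156 + 27.96×125 = 1870.75 + 171.92 + 542.16 + 213.72 + 3495 = 6293.55
ΣP(Jan 2020)Q(Feb 2020) = 7.79×175 + 5.44×28 + 2.42×251 + 1.57×156 + 19.81×125 = 1363.25 + 152.32 + 607.42 + 244.92 + 2476.25 = 4844.16
P = 6293.55 / 4844.16 × 100 = 129.9204
Fisher = √(L × P) = √(129.5312 × 129.9204) = 129.7256

129.73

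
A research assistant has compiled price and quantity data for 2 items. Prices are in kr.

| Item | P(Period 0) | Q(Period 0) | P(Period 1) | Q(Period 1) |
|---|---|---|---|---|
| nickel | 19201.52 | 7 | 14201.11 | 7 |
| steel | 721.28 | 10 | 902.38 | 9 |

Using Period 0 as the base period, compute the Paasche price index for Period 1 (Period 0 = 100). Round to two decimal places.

Paasche price index uses current-period quantities as weights.
ΣP(Period 1)·Q(Period 1) = 14201.11×7 + 902.38×9 = 99407.77 + 8121.42 = 107529.19
ΣP(Period 0)·Q(Period 1) = 19201.52×7 + 721.28×9 = 134410.64 + 6491.52 = 140902.16
Index = 107529.19 / 140902.16 × 100 = 76.3148

76.31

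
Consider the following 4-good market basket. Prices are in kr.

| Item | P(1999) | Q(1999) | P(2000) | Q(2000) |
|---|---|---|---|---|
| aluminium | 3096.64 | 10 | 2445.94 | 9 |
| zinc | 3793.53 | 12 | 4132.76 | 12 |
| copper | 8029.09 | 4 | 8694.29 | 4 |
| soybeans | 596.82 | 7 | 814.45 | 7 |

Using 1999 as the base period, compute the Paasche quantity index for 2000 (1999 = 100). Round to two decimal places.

97.86

Paasche quantity index uses current-period prices as weights.
ΣP(2000)·Q(2000) = 2445.94×9 + 4132.76×12 + 8694.29×4 + 814.45×7 = 22013.46 + 49593.12 + 34777.16 + 5701.15 = 112084.89
ΣP(2000)·Q(1999) = 2445.94×10 + 4132.76×12 + 8694.29×4 + 814.45×7 = 24459.4 + 49593.12 + 34777.16 + 5701.15 = 114530.83
Index = 112084.89 / 114530.83 × 100 = 97.8644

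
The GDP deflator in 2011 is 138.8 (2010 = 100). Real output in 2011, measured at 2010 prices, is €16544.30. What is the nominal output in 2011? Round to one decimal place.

22963.5

Nominal = Real × (Index/100) = 16544.30 × (138.8/100)
        = 16544.30 × 1.388 = 22963.4884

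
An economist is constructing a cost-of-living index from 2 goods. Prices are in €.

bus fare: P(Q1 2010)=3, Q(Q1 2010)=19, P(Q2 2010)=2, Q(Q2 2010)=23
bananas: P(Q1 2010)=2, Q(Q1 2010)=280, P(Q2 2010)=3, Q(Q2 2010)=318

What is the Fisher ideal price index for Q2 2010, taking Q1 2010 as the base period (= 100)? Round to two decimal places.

142.07

Laspeyres component (base-period weights):
ΣP(Q2 2010)Q(Q1 2010) = 2×19 + 3×280 = 38 + 840 = 878
ΣP(Q1 2010)Q(Q1 2010) = 3×19 + 2×280 = 57 + 560 = 617
L = 878 / 617 × 100 = 142.3015
Paasche component (current-period weights):
ΣP(Q2 2010)Q(Q2 2010) = 2×23 + 3×318 = 46 + 954 = 1000
ΣP(Q1 2010)Q(Q2 2010) = 3×23 + 2×318 = 69 + 636 = 705
P = 1000 / 705 × 100 = 141.8440
Fisher = √(L × P) = √(142.3015 × 141.8440) = 142.0725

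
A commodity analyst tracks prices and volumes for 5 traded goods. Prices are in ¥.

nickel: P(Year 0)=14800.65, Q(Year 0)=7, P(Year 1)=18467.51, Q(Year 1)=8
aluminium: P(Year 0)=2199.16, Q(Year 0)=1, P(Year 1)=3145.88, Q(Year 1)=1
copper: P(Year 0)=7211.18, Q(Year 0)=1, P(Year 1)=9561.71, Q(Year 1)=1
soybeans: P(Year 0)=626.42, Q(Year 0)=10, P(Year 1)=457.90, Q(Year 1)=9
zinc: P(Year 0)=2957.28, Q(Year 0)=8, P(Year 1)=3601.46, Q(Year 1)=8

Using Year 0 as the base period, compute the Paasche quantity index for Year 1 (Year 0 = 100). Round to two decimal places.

110.27

Paasche quantity index uses current-period prices as weights.
ΣP(Year 1)·Q(Year 1) = 18467.51×8 + 3145.88×1 + 9561.71×1 + 457.90×9 + 3601.46×8 = 147740.08 + 3145.88 + 9561.71 + 4121.1 + 28811.68 = 193380.45
ΣP(Year 1)·Q(Year 0) = 18467.51×7 + 3145.88×1 + 9561.71×1 + 457.90×10 + 3601.46×8 = 129272.57 + 3145.88 + 9561.71 + 4579 + 28811.68 = 175370.84
Index = 193380.45 / 175370.84 × 100 = 110.2694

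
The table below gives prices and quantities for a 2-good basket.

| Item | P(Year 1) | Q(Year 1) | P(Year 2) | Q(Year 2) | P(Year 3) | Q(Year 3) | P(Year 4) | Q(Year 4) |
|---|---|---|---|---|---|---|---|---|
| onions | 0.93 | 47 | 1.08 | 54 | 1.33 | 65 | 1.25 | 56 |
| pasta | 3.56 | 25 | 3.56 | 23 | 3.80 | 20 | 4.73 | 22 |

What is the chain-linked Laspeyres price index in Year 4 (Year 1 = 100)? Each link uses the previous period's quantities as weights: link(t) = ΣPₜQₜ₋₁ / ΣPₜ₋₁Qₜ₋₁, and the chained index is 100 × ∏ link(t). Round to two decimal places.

Link Year 1→Year 2:
ΣP(Year 2)Q(Year 1) = 1.08×47 + 3.56×25 = 50.76 + 89 = 139.76
ΣP(Year 1)Q(Year 1) = 0.93×47 + 3.56×25 = 43.71 + 89 = 132.71
link = 139.76/132.71 = 1.053123
Link Year 2→Year 3:
ΣP(Year 3)Q(Year 2) = 1.33×54 + 3.80×23 = 71.82 + 87.4 = 159.22
ΣP(Year 2)Q(Year 2) = 1.08×54 + 3.56×23 = 58.32 + 81.88 = 140.2
link = 159.22/140.2 = 1.135663
Link Year 3→Year 4:
ΣP(Year 4)Q(Year 3) = 1.25×65 + 4.73×20 = 81.25 + 94.6 = 175.85
ΣP(Year 3)Q(Year 3) = 1.33×65 + 3.80×20 = 86.45 + 76 = 162.45
link = 175.85/162.45 = 1.082487
Chained index = 100 × 1.053123 × 1.135663 × 1.082487 = 129.4647

129.46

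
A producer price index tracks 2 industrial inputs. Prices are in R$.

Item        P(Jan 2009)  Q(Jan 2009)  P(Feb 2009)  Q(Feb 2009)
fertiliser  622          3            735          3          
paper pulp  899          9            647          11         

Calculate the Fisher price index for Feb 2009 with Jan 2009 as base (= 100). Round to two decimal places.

Laspeyres component (base-period weights):
ΣP(Feb 2009)Q(Jan 2009) = 735×3 + 647×9 = 2205 + 5823 = 8028
ΣP(Jan 2009)Q(Jan 2009) = 622×3 + 899×9 = 1866 + 8091 = 9957
L = 8028 / 9957 × 100 = 80.6267
Paasche component (current-period weights):
ΣP(Feb 2009)Q(Feb 2009) = 735×3 + 647×11 = 2205 + 7117 = 9322
ΣP(Jan 2009)Q(Feb 2009) = 622×3 + 899×11 = 1866 + 9889 = 11755
P = 9322 / 11755 × 100 = 79.3024
Fisher = √(L × P) = √(80.6267 × 79.3024) = 79.9618

79.96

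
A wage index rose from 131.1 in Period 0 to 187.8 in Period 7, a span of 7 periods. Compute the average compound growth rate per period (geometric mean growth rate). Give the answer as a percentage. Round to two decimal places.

5.27%

Growth factor = (187.8/131.1)^(1/7) = (1.432494)^(1/7) = 1.052686
Growth rate = 1.052686 − 1 = 0.052686 = 5.2686%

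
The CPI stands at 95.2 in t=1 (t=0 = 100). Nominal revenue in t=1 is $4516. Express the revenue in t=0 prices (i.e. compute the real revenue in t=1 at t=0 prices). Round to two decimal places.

Real = Nominal ÷ (Index/100) = 4516 ÷ (95.2/100)
     = 4516 ÷ 0.952 = 4743.6975

4743.70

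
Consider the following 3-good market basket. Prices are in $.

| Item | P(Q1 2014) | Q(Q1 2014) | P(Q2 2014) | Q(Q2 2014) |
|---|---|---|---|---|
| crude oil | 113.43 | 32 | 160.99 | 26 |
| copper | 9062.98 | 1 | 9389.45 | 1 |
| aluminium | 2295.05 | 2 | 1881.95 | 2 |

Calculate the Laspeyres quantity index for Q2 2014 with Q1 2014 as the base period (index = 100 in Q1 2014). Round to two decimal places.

Laspeyres quantity index uses base-period prices as weights.
ΣP(Q1 2014)·Q(Q2 2014) = 113.43×26 + 9062.98×1 + 2295.05×2 = 2949.18 + 9062.98 + 4590.1 = 16602.26
ΣP(Q1 2014)·Q(Q1 2014) = 113.43×32 + 9062.98×1 + 2295.05×2 = 3629.76 + 9062.98 + 4590.1 = 17282.84
Index = 16602.26 / 17282.84 × 100 = 96.0621

96.06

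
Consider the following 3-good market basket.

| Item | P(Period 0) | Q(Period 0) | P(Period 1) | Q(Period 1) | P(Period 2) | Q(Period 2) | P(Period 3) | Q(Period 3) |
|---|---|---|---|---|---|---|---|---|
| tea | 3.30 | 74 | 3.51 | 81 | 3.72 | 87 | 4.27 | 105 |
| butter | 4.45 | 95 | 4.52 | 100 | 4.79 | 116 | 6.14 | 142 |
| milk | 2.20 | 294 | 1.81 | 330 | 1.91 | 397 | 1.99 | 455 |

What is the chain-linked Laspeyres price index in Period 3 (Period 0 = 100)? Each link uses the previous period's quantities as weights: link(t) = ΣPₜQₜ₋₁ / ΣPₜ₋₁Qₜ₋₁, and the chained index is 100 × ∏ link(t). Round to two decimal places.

112.51

Link Period 0→Period 1:
ΣP(Period 1)Q(Period 0) = 3.51×74 + 4.52×95 + 1.81×294 = 259.74 + 429.4 + 532.14 = 1221.28
ΣP(Period 0)Q(Period 0) = 3.30×74 + 4.45×95 + 2.20×294 = 244.2 + 422.75 + 646.8 = 1313.75
link = 1221.28/1313.75 = 0.929614
Link Period 1→Period 2:
ΣP(Period 2)Q(Period 1) = 3.72×81 + 4.79×100 + 1.91×330 = 301.32 + 479 + 630.3 = 1410.62
ΣP(Period 1)Q(Period 1) = 3.51×81 + 4.52×100 + 1.81×330 = 284.31 + 452 + 597.3 = 1333.61
link = 1410.62/1333.61 = 1.057746
Link Period 2→Period 3:
ΣP(Period 3)Q(Period 2) = 4.27×87 + 6.14×116 + 1.99×397 = 371.49 + 712.24 + 790.03 = 1873.76
ΣP(Period 2)Q(Period 2) = 3.72×87 + 4.79×116 + 1.91×397 = 323.64 + 555.64 + 758.27 = 1637.55
link = 1873.76/1637.55 = 1.144246
Chained index = 100 × 0.929614 × 1.057746 × 1.144246 = 112.5131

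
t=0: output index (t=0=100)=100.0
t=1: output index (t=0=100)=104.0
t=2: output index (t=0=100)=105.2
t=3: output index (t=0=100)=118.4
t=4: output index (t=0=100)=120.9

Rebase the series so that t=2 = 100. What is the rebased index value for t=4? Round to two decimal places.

114.92

Rebased(t=4) = 120.9 / 105.2 × 100 = 114.9240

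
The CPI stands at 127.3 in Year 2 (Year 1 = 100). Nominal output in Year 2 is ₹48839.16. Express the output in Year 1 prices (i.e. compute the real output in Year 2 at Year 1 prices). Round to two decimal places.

Real = Nominal ÷ (Index/100) = 48839.16 ÷ (127.3/100)
     = 48839.16 ÷ 1.273 = 38365.4046

38365.40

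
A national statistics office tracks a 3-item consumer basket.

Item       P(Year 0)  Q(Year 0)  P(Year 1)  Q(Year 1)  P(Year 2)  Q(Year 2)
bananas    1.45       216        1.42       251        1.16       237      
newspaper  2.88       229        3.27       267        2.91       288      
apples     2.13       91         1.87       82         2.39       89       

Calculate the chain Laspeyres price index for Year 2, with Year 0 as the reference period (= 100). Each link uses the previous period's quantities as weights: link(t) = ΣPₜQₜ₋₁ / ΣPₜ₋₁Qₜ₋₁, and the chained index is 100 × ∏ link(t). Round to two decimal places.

Link Year 0→Year 1:
ΣP(Year 1)Q(Year 0) = 1.42×216 + 3.27×229 + 1.87×91 = 306.72 + 748.83 + 170.17 = 1225.72
ΣP(Year 0)Q(Year 0) = 1.45×216 + 2.88×229 + 2.13×91 = 313.2 + 659.52 + 193.83 = 1166.55
link = 1225.72/1166.55 = 1.050722
Link Year 1→Year 2:
ΣP(Year 2)Q(Year 1) = 1.16×251 + 2.91×267 + 2.39×82 = 291.16 + 776.97 + 195.98 = 1264.11
ΣP(Year 1)Q(Year 1) = 1.42×251 + 3.27×267 + 1.87×82 = 356.42 + 873.09 + 153.34 = 1382.85
link = 1264.11/1382.85 = 0.914134
Chained index = 100 × 1.050722 × 0.914134 = 96.0501

96.05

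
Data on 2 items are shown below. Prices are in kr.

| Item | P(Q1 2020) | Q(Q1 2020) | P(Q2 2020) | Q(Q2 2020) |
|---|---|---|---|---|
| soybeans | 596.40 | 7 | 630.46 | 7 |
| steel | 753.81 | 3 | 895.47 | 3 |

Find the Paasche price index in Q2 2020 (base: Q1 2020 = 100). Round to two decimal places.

Paasche price index uses current-period quantities as weights.
ΣP(Q2 2020)·Q(Q2 2020) = 630.46×7 + 895.47×3 = 4413.22 + 2686.41 = 7099.63
ΣP(Q1 2020)·Q(Q2 2020) = 596.40×7 + 753.81×3 = 4174.8 + 2261.43 = 6436.23
Index = 7099.63 / 6436.23 × 100 = 110.3073

110.31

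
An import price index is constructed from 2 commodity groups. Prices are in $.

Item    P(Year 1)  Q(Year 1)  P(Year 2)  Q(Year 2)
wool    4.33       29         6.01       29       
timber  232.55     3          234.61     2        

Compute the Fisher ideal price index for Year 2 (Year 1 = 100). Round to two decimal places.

Laspeyres component (base-period weights):
ΣP(Year 2)Q(Year 1) = 6.01×29 + 234.61×3 = 174.29 + 703.83 = 878.12
ΣP(Year 1)Q(Year 1) = 4.33×29 + 232.55×3 = 125.57 + 697.65 = 823.22
L = 878.12 / 823.22 × 100 = 106.6689
Paasche component (current-period weights):
ΣP(Year 2)Q(Year 2) = 6.01×29 + 234.61×2 = 174.29 + 469.22 = 643.51
ΣP(Year 1)Q(Year 2) = 4.33×29 + 232.55×2 = 125.57 + 465.1 = 590.67
P = 643.51 / 590.67 × 100 = 108.9458
Fisher = √(L × P) = √(106.6689 × 108.9458) = 107.8013

107.80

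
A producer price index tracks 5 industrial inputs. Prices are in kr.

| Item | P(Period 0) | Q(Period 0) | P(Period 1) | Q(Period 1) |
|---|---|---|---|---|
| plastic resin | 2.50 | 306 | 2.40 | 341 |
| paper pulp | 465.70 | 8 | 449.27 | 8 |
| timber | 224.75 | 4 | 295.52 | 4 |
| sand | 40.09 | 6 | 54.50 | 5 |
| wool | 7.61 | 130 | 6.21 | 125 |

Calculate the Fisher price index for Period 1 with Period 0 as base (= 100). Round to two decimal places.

100.30

Laspeyres component (base-period weights):
ΣP(Period 1)Q(Period 0) = 2.40×306 + 449.27×8 + 295.52×4 + 54.50×6 + 6.21×130 = 734.4 + 3594.16 + 1182.08 + 327 + 807.3 = 6644.94
ΣP(Period 0)Q(Period 0) = 2.50×306 + 465.70×8 + 224.75×4 + 40.09×6 + 7.61×130 = 765 + 3725.6 + 899 + 240.54 + 989.3 = 6619.44
L = 6644.94 / 6619.44 × 100 = 100.3852
Paasche component (current-period weights):
ΣP(Period 1)Q(Period 1) = 2.40×341 + 449.27×8 + 295.52×4 + 54.50×5 + 6.21×125 = 818.4 + 3594.16 + 1182.08 + 272.5 + 776.25 = 6643.39
ΣP(Period 0)Q(Period 1) = 2.50×341 + 465.70×8 + 224.75×4 + 40.09×5 + 7.61×125 = 852.5 + 3725.6 + 899 + 200.45 + 951.25 = 6628.8
P = 6643.39 / 6628.8 × 100 = 100.2201
Fisher = √(L × P) = √(100.3852 × 100.2201) = 100.3026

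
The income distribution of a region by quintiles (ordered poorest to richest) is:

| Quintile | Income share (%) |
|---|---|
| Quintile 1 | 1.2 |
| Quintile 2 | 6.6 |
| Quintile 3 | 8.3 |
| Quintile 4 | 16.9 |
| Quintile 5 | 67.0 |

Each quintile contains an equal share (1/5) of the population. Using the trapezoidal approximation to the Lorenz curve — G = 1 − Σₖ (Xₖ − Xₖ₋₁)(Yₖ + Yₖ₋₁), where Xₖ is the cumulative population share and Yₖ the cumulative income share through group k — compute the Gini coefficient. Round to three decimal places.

Cumulative income shares Yₖ: 0.0120, 0.0780, 0.1610, 0.3300, 1.0000
Σ (Xₖ−Xₖ₋₁)(Yₖ+Yₖ₋₁) = (1/5)(0.0120+0.0000) + (1/5)(0.0780+0.0120) + (1/5)(0.1610+0.0780) + (1/5)(0.3300+0.1610) + (1/5)(1.0000+0.3300)
  = 0.0024 + 0.0180 + 0.0478 + 0.0982 + 0.2660 = 0.4324
G = 1 − 0.4324 = 0.5676

0.568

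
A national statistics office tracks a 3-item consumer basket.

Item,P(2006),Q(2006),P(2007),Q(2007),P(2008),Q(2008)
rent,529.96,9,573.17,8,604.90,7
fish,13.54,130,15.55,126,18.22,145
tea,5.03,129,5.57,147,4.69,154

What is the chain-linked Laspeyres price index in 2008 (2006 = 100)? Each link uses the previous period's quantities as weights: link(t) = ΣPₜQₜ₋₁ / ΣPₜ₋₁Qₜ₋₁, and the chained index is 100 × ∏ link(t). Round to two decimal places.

116.91

Link 2006→2007:
ΣP(2007)Q(2006) = 573.17×9 + 15.55×130 + 5.57×129 = 5158.53 + 2021.5 + 718.53 = 7898.56
ΣP(2006)Q(2006) = 529.96×9 + 13.54×130 + 5.03×129 = 4769.64 + 1760.2 + 648.87 = 7178.71
link = 7898.56/7178.71 = 1.100276
Link 2007→2008:
ΣP(2008)Q(2007) = 604.90×8 + 18.22×126 + 4.69×147 = 4839.2 + 2295.72 + 689.43 = 7824.35
ΣP(2007)Q(2007) = 573.17×8 + 15.55×126 + 5.57×147 = 4585.36 + 1959.3 + 818.79 = 7363.45
link = 7824.35/7363.45 = 1.062593
Chained index = 100 × 1.100276 × 1.062593 = 116.9145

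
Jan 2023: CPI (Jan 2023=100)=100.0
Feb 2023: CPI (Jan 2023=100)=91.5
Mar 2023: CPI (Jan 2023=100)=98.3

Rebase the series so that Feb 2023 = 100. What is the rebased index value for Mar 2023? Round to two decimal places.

107.43

Rebased(Mar 2023) = 98.3 / 91.5 × 100 = 107.4317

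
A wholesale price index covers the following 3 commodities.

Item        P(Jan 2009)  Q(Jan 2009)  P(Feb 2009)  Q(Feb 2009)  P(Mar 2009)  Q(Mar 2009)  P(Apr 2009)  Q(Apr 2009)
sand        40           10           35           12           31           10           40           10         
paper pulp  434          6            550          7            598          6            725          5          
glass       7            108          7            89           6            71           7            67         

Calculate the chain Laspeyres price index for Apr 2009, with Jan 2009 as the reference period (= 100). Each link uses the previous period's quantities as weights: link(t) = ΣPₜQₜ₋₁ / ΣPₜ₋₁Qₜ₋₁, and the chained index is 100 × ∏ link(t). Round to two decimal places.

147.98

Link Jan 2009→Feb 2009:
ΣP(Feb 2009)Q(Jan 2009) = 35×10 + 550×6 + 7×108 = 350 + 3300 + 756 = 4406
ΣP(Jan 2009)Q(Jan 2009) = 40×10 + 434×6 + 7×108 = 400 + 2604 + 756 = 3760
link = 4406/3760 = 1.171809
Link Feb 2009→Mar 2009:
ΣP(Mar 2009)Q(Feb 2009) = 31×12 + 598×7 + 6×89 = 372 + 4186 + 534 = 5092
ΣP(Feb 2009)Q(Feb 2009) = 35×12 + 550×7 + 7×89 = 420 + 3850 + 623 = 4893
link = 5092/4893 = 1.040670
Link Mar 2009→Apr 2009:
ΣP(Apr 2009)Q(Mar 2009) = 40×10 + 725×6 + 7×71 = 400 + 4350 + 497 = 5247
ΣP(Mar 2009)Q(Mar 2009) = 31×10 + 598×6 + 6×71 = 310 + 3588 + 426 = 4324
link = 5247/4324 = 1.213460
Chained index = 100 × 1.171809 × 1.040670 × 1.213460 = 147.9773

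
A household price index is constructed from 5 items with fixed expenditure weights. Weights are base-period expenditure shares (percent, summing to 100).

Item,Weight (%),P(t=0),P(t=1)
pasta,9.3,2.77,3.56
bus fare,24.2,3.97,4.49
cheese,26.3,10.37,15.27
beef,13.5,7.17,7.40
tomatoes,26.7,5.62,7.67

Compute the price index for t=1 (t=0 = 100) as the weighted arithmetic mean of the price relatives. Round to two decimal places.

128.42

pasta: 9.3 × (3.56/2.77) = 9.3 × 1.285199 = 11.9523
bus fare: 24.2 × (4.49/3.97) = 24.2 × 1.130982 = 27.3698
cheese: 26.3 × (15.27/10.37) = 26.3 × 1.472517 = 38.7272
beef: 13.5 × (7.40/7.17) = 13.5 × 1.032078 = 13.9331
tomatoes: 26.7 × (7.67/5.62) = 26.7 × 1.364769 = 36.4393
Index = Σ wᵢ·(p₁ᵢ/p₀ᵢ) = 11.9523 + 27.3698 + 38.7272 + 13.9331 + 36.4393 = 128.4217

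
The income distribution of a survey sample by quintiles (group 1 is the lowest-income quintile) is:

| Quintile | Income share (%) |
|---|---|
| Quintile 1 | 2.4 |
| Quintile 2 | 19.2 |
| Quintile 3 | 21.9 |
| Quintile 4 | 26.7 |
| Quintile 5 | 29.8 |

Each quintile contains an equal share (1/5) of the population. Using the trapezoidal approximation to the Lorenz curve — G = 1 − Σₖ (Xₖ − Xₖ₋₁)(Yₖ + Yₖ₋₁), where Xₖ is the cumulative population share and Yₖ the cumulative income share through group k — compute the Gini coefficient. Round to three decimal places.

Cumulative income shares Yₖ: 0.0240, 0.2160, 0.4350, 0.7020, 1.0000
Σ (Xₖ−Xₖ₋₁)(Yₖ+Yₖ₋₁) = (1/5)(0.0240+0.0000) + (1/5)(0.2160+0.0240) + (1/5)(0.4350+0.2160) + (1/5)(0.7020+0.4350) + (1/5)(1.0000+0.7020)
  = 0.0048 + 0.0480 + 0.1302 + 0.2274 + 0.3404 = 0.7508
G = 1 − 0.7508 = 0.2492

0.249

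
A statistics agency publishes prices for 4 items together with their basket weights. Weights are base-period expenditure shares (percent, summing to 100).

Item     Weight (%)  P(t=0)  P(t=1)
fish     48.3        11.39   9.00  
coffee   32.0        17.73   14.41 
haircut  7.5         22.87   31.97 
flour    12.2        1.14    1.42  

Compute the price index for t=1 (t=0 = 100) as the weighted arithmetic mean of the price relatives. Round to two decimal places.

89.85

fish: 48.3 × (9.00/11.39) = 48.3 × 0.790167 = 38.1651
coffee: 32.0 × (14.41/17.73) = 32.0 × 0.812747 = 26.0079
haircut: 7.5 × (31.97/22.87) = 7.5 × 1.397901 = 10.4843
flour: 12.2 × (1.42/1.14) = 12.2 × 1.245614 = 15.1965
Index = Σ wᵢ·(p₁ᵢ/p₀ᵢ) = 38.1651 + 26.0079 + 10.4843 + 15.1965 = 89.8537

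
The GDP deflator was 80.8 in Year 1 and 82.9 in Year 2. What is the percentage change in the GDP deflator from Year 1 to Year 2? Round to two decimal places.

2.60%

Change = (82.9 − 80.8) / 80.8 × 100
       = 2.1 / 80.8 × 100 = 2.5990%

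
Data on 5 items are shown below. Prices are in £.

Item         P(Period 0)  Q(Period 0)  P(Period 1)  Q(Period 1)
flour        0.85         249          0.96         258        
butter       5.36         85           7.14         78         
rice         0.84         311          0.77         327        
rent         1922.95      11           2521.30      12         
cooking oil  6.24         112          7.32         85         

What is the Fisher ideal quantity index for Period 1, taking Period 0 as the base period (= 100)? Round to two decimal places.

Laspeyres component (base-period weights):
ΣP(Period 0)Q(Period 1) = 0.85×258 + 5.36×78 + 0.84×327 + 1922.95×12 + 6.24×85 = 219.3 + 418.08 + 274.68 + 23075.4 + 530.4 = 24517.86
ΣP(Period 0)Q(Period 0) = 0.85×249 + 5.36×85 + 0.84×311 + 1922.95×11 + 6.24×112 = 211.65 + 455.6 + 261.24 + 21152.45 + 698.88 = 22779.82
L = 24517.86 / 22779.82 × 100 = 107.6297
Paasche component (current-period weights):
ΣP(Period 1)Q(Period 1) = 0.96×258 + 7.14×78 + 0.77×327 + 2521.30×12 + 7.32×85 = 247.68 + 556.92 + 251.79 + 30255.6 + 622.2 = 31934.19
ΣP(Period 1)Q(Period 0) = 0.96×249 + 7.14×85 + 0.77×311 + 2521.30×11 + 7.32×112 = 239.04 + 606.9 + 239.47 + 27734.3 + 819.84 = 29639.55
P = 31934.19 / 29639.55 × 100 = 107.7418
Fisher = √(L × P) = √(107.6297 × 107.7418) = 107.6858

107.69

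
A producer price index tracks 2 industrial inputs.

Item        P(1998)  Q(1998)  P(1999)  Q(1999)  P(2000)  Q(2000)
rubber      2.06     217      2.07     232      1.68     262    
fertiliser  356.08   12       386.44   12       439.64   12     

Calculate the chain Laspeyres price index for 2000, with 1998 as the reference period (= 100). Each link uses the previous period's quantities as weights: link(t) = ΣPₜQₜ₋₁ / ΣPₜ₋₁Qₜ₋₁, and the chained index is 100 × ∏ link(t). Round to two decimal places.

119.30

Link 1998→1999:
ΣP(1999)Q(1998) = 2.07×217 + 386.44×12 = 449.19 + 4637.28 = 5086.47
ΣP(1998)Q(1998) = 2.06×217 + 356.08×12 = 447.02 + 4272.96 = 4719.98
link = 5086.47/4719.98 = 1.077647
Link 1999→2000:
ΣP(2000)Q(1999) = 1.68×232 + 439.64×12 = 389.76 + 5275.68 = 5665.44
ΣP(1999)Q(1999) = 2.07×232 + 386.44×12 = 480.24 + 4637.28 = 5117.52
link = 5665.44/5117.52 = 1.107067
Chained index = 100 × 1.077647 × 1.107067 = 119.3027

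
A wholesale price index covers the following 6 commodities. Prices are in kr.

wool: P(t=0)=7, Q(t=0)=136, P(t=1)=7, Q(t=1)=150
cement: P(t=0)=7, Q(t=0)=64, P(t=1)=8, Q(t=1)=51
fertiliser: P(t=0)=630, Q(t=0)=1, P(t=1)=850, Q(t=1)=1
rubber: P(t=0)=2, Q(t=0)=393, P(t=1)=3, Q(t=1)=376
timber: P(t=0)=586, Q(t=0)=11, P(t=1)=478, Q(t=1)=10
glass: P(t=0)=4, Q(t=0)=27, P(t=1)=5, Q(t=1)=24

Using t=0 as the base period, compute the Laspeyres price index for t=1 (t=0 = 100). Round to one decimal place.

Laspeyres price index uses base-period quantities as weights.
ΣP(t=1)·Q(t=0) = 7×136 + 8×64 + 850×1 + 3×393 + 478×11 + 5×27 = 952 + 512 + 850 + 1179 + 5258 + 135 = 8886
ΣP(t=0)·Q(t=0) = 7×136 + 7×64 + 630×1 + 2×393 + 586×11 + 4×27 = 952 + 448 + 630 + 786 + 6446 + 108 = 9370
Index = 8886 / 9370 × 100 = 94.8346

94.8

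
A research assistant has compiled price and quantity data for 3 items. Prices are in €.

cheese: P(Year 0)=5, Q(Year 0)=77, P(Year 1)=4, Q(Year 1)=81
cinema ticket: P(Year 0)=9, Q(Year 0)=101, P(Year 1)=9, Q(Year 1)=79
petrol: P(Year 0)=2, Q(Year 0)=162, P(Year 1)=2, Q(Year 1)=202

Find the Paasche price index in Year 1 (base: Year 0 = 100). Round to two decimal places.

Paasche price index uses current-period quantities as weights.
ΣP(Year 1)·Q(Year 1) = 4×81 + 9×79 + 2×202 = 324 + 711 + 404 = 1439
ΣP(Year 0)·Q(Year 1) = 5×81 + 9×79 + 2×202 = 405 + 711 + 404 = 1520
Index = 1439 / 1520 × 100 = 94.6711

94.67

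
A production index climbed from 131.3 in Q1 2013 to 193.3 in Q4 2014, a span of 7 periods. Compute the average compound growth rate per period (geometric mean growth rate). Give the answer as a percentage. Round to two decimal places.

5.68%

Growth factor = (193.3/131.3)^(1/7) = (1.472201)^(1/7) = 1.056806
Growth rate = 1.056806 − 1 = 0.056806 = 5.6806%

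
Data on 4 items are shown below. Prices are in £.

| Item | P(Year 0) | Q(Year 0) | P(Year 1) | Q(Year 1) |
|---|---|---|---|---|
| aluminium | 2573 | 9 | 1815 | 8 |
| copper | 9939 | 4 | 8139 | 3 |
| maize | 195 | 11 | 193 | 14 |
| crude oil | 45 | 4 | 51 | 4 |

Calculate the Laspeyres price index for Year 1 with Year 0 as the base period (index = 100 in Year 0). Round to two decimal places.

Laspeyres price index uses base-period quantities as weights.
ΣP(Year 1)·Q(Year 0) = 1815×9 + 8139×4 + 193×11 + 51×4 = 16335 + 32556 + 2123 + 204 = 51218
ΣP(Year 0)·Q(Year 0) = 2573×9 + 9939×4 + 195×11 + 45×4 = 23157 + 39756 + 2145 + 180 = 65238
Index = 51218 / 65238 × 100 = 78.5095

78.51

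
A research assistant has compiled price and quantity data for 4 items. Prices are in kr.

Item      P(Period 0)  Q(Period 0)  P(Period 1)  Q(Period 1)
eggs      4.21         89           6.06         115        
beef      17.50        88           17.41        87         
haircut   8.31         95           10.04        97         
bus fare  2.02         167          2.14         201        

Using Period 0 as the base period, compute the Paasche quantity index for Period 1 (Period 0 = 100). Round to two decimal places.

Paasche quantity index uses current-period prices as weights.
ΣP(Period 1)·Q(Period 1) = 6.06×115 + 17.41×87 + 10.04×97 + 2.14×201 = 696.9 + 1514.67 + 973.88 + 430.14 = 3615.59
ΣP(Period 1)·Q(Period 0) = 6.06×89 + 17.41×88 + 10.04×95 + 2.14×167 = 539.34 + 1532.08 + 953.8 + 357.38 = 3382.6
Index = 3615.59 / 3382.6 × 100 = 106.8879

106.89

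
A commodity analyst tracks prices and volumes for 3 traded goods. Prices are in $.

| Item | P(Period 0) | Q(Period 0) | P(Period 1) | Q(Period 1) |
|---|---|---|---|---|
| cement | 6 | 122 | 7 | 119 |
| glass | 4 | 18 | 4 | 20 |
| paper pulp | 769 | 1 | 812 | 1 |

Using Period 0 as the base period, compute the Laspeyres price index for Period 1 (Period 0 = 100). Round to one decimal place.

110.5

Laspeyres price index uses base-period quantities as weights.
ΣP(Period 1)·Q(Period 0) = 7×122 + 4×18 + 812×1 = 854 + 72 + 812 = 1738
ΣP(Period 0)·Q(Period 0) = 6×122 + 4×18 + 769×1 = 732 + 72 + 769 = 1573
Index = 1738 / 1573 × 100 = 110.4895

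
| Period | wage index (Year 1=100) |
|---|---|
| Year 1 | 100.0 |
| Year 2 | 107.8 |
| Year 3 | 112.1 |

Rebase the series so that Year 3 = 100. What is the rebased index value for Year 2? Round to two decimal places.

Rebased(Year 2) = 107.8 / 112.1 × 100 = 96.1641

96.16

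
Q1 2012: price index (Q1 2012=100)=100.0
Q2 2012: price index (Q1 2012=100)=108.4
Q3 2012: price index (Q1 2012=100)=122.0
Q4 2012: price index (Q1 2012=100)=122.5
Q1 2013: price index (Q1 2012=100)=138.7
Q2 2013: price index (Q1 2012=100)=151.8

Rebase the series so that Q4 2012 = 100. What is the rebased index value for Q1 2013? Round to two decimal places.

113.22

Rebased(Q1 2013) = 138.7 / 122.5 × 100 = 113.2245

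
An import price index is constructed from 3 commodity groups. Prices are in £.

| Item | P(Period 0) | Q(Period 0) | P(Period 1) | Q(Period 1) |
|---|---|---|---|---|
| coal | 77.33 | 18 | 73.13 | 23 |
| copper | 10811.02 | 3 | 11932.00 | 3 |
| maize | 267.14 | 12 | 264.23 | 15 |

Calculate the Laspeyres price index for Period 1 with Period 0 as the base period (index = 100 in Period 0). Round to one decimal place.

Laspeyres price index uses base-period quantities as weights.
ΣP(Period 1)·Q(Period 0) = 73.13×18 + 11932.00×3 + 264.23×12 = 1316.34 + 35796 + 3170.76 = 40283.1
ΣP(Period 0)·Q(Period 0) = 77.33×18 + 10811.02×3 + 267.14×12 = 1391.94 + 32433.06 + 3205.68 = 37030.68
Index = 40283.1 / 37030.68 × 100 = 108.7830

108.8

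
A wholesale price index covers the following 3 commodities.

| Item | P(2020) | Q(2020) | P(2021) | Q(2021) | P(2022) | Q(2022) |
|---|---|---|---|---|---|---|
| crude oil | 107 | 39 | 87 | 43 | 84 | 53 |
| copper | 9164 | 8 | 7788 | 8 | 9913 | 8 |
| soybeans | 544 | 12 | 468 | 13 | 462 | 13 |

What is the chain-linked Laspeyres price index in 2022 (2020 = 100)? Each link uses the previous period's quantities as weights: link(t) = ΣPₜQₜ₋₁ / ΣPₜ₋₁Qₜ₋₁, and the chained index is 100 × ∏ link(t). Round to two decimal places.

Link 2020→2021:
ΣP(2021)Q(2020) = 87×39 + 7788×8 + 468×12 = 3393 + 62304 + 5616 = 71313
ΣP(2020)Q(2020) = 107×39 + 9164×8 + 544×12 = 4173 + 73312 + 6528 = 84013
link = 71313/84013 = 0.848833
Link 2021→2022:
ΣP(2022)Q(2021) = 84×43 + 9913×8 + 462×13 = 3612 + 79304 + 6006 = 88922
ΣP(2021)Q(2021) = 87×43 + 7788×8 + 468×13 = 3741 + 62304 + 6084 = 72129
link = 88922/72129 = 1.232819
Chained index = 100 × 0.848833 × 1.232819 = 104.6457

104.65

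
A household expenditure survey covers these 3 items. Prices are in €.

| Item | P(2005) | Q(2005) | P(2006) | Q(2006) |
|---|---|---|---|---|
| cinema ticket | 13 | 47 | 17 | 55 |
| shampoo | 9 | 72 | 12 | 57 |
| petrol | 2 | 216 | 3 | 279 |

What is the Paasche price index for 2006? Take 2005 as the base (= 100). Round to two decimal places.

Paasche price index uses current-period quantities as weights.
ΣP(2006)·Q(2006) = 17×55 + 12×57 + 3×279 = 935 + 684 + 837 = 2456
ΣP(2005)·Q(2006) = 13×55 + 9×57 + 2×279 = 715 + 513 + 558 = 1786
Index = 2456 / 1786 × 100 = 137.5140

137.51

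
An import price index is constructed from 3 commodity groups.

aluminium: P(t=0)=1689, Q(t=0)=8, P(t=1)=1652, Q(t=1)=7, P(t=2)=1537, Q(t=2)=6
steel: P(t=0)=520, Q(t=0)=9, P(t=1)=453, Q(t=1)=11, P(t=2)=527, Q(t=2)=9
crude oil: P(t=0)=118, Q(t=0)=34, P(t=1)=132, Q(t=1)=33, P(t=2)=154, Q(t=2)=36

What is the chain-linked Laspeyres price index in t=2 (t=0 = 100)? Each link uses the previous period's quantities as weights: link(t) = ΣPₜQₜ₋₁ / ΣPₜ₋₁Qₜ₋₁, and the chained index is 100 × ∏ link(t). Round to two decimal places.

Link t=0→t=1:
ΣP(t=1)Q(t=0) = 1652×8 + 453×9 + 132×34 = 13216 + 4077 + 4488 = 21781
ΣP(t=0)Q(t=0) = 1689×8 + 520×9 + 118×34 = 13512 + 4680 + 4012 = 22204
link = 21781/22204 = 0.980949
Link t=1→t=2:
ΣP(t=2)Q(t=1) = 1537×7 + 527×11 + 154×33 = 10759 + 5797 + 5082 = 21638
ΣP(t=1)Q(t=1) = 1652×7 + 453×11 + 132×33 = 11564 + 4983 + 4356 = 20903
link = 21638/20903 = 1.035162
Chained index = 100 × 0.980949 × 1.035162 = 101.5442

101.54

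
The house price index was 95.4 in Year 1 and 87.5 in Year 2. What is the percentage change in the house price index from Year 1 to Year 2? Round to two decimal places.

Change = (87.5 − 95.4) / 95.4 × 100
       = -7.9 / 95.4 × 100 = -8.2809%

-8.28%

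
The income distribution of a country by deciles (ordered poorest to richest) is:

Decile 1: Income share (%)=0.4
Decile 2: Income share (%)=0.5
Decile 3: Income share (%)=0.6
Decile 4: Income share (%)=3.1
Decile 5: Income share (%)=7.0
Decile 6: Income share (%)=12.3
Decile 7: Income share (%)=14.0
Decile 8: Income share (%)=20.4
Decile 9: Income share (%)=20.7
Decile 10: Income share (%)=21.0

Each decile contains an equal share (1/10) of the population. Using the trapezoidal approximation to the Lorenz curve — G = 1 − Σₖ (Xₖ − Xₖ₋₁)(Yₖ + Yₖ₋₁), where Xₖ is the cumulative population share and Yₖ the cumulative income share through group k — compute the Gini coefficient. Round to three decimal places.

Cumulative income shares Yₖ: 0.0040, 0.0090, 0.0150, 0.0460, 0.1160, 0.2390, 0.3790, 0.5830, 0.7900, 1.0000
Σ (Xₖ−Xₖ₋₁)(Yₖ+Yₖ₋₁) = (1/10)(0.0040+0.0000) + (1/10)(0.0090+0.0040) + (1/10)(0.0150+0.0090) + (1/10)(0.0460+0.0150) + (1/10)(0.1160+0.0460) + (1/10)(0.2390+0.1160) + (1/10)(0.3790+0.2390) + (1/10)(0.5830+0.3790) + (1/10)(0.7900+0.5830) + (1/10)(1.0000+0.7900)
  = 0.0004 + 0.0013 + 0.0024 + 0.0061 + 0.0162 + 0.0355 + 0.0618 + 0.0962 + 0.1373 + 0.1790 = 0.5362
G = 1 − 0.5362 = 0.4638

0.464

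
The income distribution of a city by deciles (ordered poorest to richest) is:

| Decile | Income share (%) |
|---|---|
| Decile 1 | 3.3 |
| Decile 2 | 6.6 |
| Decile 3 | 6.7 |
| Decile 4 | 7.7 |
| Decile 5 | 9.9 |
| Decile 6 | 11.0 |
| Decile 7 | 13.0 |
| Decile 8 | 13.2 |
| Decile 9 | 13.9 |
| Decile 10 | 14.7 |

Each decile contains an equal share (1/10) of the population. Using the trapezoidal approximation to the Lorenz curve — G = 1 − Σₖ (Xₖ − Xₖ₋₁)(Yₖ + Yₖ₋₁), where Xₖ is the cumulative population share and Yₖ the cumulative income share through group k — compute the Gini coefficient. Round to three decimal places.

0.203

Cumulative income shares Yₖ: 0.0330, 0.0990, 0.1660, 0.2430, 0.3420, 0.4520, 0.5820, 0.7140, 0.8530, 1.0000
Σ (Xₖ−Xₖ₋₁)(Yₖ+Yₖ₋₁) = (1/10)(0.0330+0.0000) + (1/10)(0.0990+0.0330) + (1/10)(0.1660+0.0990) + (1/10)(0.2430+0.1660) + (1/10)(0.3420+0.2430) + (1/10)(0.4520+0.3420) + (1/10)(0.5820+0.4520) + (1/10)(0.7140+0.5820) + (1/10)(0.8530+0.7140) + (1/10)(1.0000+0.8530)
  = 0.0033 + 0.0132 + 0.0265 + 0.0409 + 0.0585 + 0.0794 + 0.1034 + 0.1296 + 0.1567 + 0.1853 = 0.7968
G = 1 − 0.7968 = 0.2032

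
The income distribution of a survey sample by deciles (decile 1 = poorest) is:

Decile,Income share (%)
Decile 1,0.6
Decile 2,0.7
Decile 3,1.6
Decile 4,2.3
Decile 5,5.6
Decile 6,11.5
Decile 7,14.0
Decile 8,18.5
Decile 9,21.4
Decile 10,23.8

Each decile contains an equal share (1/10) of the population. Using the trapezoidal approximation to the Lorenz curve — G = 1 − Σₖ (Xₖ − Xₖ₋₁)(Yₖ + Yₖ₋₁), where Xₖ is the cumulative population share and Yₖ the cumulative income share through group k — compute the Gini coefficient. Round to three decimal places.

0.479

Cumulative income shares Yₖ: 0.0060, 0.0130, 0.0290, 0.0520, 0.1080, 0.2230, 0.3630, 0.5480, 0.7620, 1.0000
Σ (Xₖ−Xₖ₋₁)(Yₖ+Yₖ₋₁) = (1/10)(0.0060+0.0000) + (1/10)(0.0130+0.0060) + (1/10)(0.0290+0.0130) + (1/10)(0.0520+0.0290) + (1/10)(0.1080+0.0520) + (1/10)(0.2230+0.1080) + (1/10)(0.3630+0.2230) + (1/10)(0.5480+0.3630) + (1/10)(0.7620+0.5480) + (1/10)(1.0000+0.7620)
  = 0.0006 + 0.0019 + 0.0042 + 0.0081 + 0.0160 + 0.0331 + 0.0586 + 0.0911 + 0.1310 + 0.1762 = 0.5208
G = 1 − 0.5208 = 0.4792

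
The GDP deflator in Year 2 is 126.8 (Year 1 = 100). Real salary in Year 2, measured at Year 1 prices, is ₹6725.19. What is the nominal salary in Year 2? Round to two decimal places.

8527.54

Nominal = Real × (Index/100) = 6725.19 × (126.8/100)
        = 6725.19 × 1.268 = 8527.5409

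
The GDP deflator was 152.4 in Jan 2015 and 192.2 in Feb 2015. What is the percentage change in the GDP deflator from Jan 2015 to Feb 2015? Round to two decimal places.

26.12%

Change = (192.2 − 152.4) / 152.4 × 100
       = 39.8 / 152.4 × 100 = 26.1155%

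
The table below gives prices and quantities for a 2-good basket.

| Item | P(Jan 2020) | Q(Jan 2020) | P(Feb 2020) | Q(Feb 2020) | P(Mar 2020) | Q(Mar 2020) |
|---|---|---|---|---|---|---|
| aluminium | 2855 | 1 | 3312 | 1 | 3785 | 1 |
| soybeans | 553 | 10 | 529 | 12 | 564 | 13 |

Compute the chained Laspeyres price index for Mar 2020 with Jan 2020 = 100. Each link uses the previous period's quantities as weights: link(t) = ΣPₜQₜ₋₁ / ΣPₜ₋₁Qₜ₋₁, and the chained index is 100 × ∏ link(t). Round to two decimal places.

112.07

Link Jan 2020→Feb 2020:
ΣP(Feb 2020)Q(Jan 2020) = 3312×1 + 529×10 = 3312 + 5290 = 8602
ΣP(Jan 2020)Q(Jan 2020) = 2855×1 + 553×10 = 2855 + 5530 = 8385
link = 8602/8385 = 1.025880
Link Feb 2020→Mar 2020:
ΣP(Mar 2020)Q(Feb 2020) = 3785×1 + 564×12 = 3785 + 6768 = 10553
ΣP(Feb 2020)Q(Feb 2020) = 3312×1 + 529×12 = 3312 + 6348 = 9660
link = 10553/9660 = 1.092443
Chained index = 100 × 1.025880 × 1.092443 = 112.0715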